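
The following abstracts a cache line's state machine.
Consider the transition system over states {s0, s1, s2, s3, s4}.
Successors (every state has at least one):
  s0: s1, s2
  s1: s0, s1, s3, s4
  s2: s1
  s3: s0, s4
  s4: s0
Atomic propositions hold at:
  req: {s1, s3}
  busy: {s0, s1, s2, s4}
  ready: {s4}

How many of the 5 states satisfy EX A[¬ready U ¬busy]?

1

Sat(¬ready) = {s0, s1, s2, s3}
Sat(¬busy) = {s3}
A[¬ready U ¬busy]: least fixpoint, start Z0 = Sat(¬busy) = {s3}, add states in Sat(¬ready) with every successor in Z. Already a fixed point.
Sat(A[¬ready U ¬busy]) = {s3}
Sat(EX A[¬ready U ¬busy]) = {s : some successor in {s3}} = {s1}
|Sat(EX A[¬ready U ¬busy])| = |{s1}| = 1.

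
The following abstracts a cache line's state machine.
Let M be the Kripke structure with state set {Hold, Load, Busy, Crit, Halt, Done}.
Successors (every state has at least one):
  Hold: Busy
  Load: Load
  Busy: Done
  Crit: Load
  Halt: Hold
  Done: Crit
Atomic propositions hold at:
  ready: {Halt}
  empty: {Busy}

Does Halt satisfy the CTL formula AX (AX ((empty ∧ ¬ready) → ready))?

No

Sat(¬ready) = {Hold, Load, Busy, Crit, Done}
Sat(empty ∧ ¬ready) = {Busy}
Sat((empty ∧ ¬ready) → ready) = {Hold, Load, Crit, Halt, Done}
Sat(AX ((empty ∧ ¬ready) → ready)) = {s : every successor in {Hold, Load, Crit, Halt, Done}} = {Load, Busy, Crit, Halt, Done}
Sat(AX (AX ((empty ∧ ¬ready) → ready))) = {s : every successor in {Load, Busy, Crit, Halt, Done}} = {Hold, Load, Busy, Crit, Done}
Halt ∉ Sat(AX (AX ((empty ∧ ¬ready) → ready))) = {Hold, Load, Busy, Crit, Done}, so the formula does not hold at Halt.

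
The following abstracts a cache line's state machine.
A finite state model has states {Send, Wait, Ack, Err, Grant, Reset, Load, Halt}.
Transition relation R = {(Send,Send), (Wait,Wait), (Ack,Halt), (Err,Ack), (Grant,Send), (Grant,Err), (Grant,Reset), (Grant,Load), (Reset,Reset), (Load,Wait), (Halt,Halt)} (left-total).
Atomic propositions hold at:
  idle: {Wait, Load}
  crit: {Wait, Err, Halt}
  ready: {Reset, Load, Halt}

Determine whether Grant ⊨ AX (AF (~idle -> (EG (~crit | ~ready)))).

No

Sat(~idle) = {Send, Ack, Err, Grant, Reset, Halt}
Sat(~crit) = {Send, Ack, Grant, Reset, Load}
Sat(~ready) = {Send, Wait, Ack, Err, Grant}
Sat(~crit | ~ready) = {Send, Wait, Ack, Err, Grant, Reset, Load}
EG (~crit | ~ready): greatest fixpoint, start Z0 = {Send, Wait, Ack, Err, Grant, Reset, Load}, keep only states in Sat with some successor in Z. Z1 = {Send, Wait, Err, Grant, Reset, Load}; Z2 = {Send, Wait, Grant, Reset, Load}; fixed.
Sat(EG (~crit | ~ready)) = {Send, Wait, Grant, Reset, Load}
Sat(~idle -> (EG (~crit | ~ready))) = {Send, Wait, Grant, Reset, Load}
AF (~idle -> (EG (~crit | ~ready))): least fixpoint, start Z0 = {Send, Wait, Grant, Reset, Load}, add states with every successor in Z. Already a fixed point.
Sat(AF (~idle -> (EG (~crit | ~ready)))) = {Send, Wait, Grant, Reset, Load}
Sat(AX (AF (~idle -> (EG (~crit | ~ready))))) = {s : every successor in {Send, Wait, Grant, Reset, Load}} = {Send, Wait, Reset, Load}
Grant ∉ Sat(AX (AF (~idle -> (EG (~crit | ~ready))))) = {Send, Wait, Reset, Load}, so the formula does not hold at Grant.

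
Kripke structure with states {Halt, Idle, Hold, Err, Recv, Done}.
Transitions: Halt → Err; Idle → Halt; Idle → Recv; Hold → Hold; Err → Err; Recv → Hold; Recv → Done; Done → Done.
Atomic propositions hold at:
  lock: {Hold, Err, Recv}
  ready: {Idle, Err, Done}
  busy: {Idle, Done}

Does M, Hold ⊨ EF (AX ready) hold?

Sat(AX ready) = {s : every successor in {Idle, Err, Done}} = {Halt, Err, Done}
EF (AX ready): least fixpoint, start Z0 = {Halt, Err, Done}, add states with some successor in Z. Z1 = {Halt, Idle, Err, Recv, Done}; fixed.
Sat(EF (AX ready)) = {Halt, Idle, Err, Recv, Done}
Hold ∉ Sat(EF (AX ready)) = {Halt, Idle, Err, Recv, Done}, so the formula does not hold at Hold.

No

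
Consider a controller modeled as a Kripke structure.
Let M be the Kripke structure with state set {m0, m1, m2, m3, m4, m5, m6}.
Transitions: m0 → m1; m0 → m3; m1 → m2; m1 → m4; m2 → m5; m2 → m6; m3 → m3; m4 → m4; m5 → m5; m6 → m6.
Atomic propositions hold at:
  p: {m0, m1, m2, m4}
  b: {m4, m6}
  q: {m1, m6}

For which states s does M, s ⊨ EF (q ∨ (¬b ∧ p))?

{m0, m1, m2, m6}

Sat(¬b) = {m0, m1, m2, m3, m5}
Sat(¬b ∧ p) = {m0, m1, m2}
Sat(q ∨ (¬b ∧ p)) = {m0, m1, m2, m6}
EF (q ∨ (¬b ∧ p)): least fixpoint, start Z0 = {m0, m1, m2, m6}, add states with some successor in Z. Already a fixed point.
Sat(EF (q ∨ (¬b ∧ p))) = {m0, m1, m2, m6}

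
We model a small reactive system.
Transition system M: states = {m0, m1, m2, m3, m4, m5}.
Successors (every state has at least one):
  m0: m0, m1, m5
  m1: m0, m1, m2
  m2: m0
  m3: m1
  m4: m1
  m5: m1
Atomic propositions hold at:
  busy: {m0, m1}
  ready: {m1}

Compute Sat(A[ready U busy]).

{m0, m1}

A[ready U busy]: least fixpoint, start Z0 = Sat(busy) = {m0, m1}, add states in Sat(ready) with every successor in Z. Already a fixed point.
Sat(A[ready U busy]) = {m0, m1}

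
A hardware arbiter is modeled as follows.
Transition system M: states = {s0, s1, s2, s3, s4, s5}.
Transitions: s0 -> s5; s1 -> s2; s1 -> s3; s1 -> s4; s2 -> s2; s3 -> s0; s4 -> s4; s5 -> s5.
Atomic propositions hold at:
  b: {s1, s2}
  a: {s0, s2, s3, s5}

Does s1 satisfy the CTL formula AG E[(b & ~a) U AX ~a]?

No

Sat(~a) = {s1, s4}
Sat(b & ~a) = {s1}
Sat(AX ~a) = {s : every successor in {s1, s4}} = {s4}
E[(b & ~a) U AX ~a]: least fixpoint, start Z0 = Sat(AX ~a) = {s4}, add states in Sat(b & ~a) with some successor in Z. Z1 = {s1, s4}; fixed.
Sat(E[(b & ~a) U AX ~a]) = {s1, s4}
AG E[(b & ~a) U AX ~a]: greatest fixpoint, start Z0 = {s1, s4}, keep only states in Sat with every successor in Z. Z1 = {s4}; fixed.
Sat(AG E[(b & ~a) U AX ~a]) = {s4}
s1 ∉ Sat(AG E[(b & ~a) U AX ~a]) = {s4}, so the formula does not hold at s1.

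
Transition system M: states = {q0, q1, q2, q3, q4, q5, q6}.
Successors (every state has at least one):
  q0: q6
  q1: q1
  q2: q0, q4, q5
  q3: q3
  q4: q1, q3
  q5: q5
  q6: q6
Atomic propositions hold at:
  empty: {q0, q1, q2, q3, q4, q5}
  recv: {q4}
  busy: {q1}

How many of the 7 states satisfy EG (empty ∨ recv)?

5

Sat(empty ∨ recv) = {q0, q1, q2, q3, q4, q5}
EG (empty ∨ recv): greatest fixpoint, start Z0 = {q0, q1, q2, q3, q4, q5}, keep only states in Sat with some successor in Z. Z1 = {q1, q2, q3, q4, q5}; fixed.
Sat(EG (empty ∨ recv)) = {q1, q2, q3, q4, q5}
|Sat(EG (empty ∨ recv))| = |{q1, q2, q3, q4, q5}| = 5.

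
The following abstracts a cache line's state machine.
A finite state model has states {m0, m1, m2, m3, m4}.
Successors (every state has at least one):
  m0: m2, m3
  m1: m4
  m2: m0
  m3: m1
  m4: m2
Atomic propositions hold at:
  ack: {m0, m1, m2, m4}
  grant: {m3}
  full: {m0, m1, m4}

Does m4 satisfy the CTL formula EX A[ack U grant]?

No

A[ack U grant]: least fixpoint, start Z0 = Sat(grant) = {m3}, add states in Sat(ack) with every successor in Z. Already a fixed point.
Sat(A[ack U grant]) = {m3}
Sat(EX A[ack U grant]) = {s : some successor in {m3}} = {m0}
m4 ∉ Sat(EX A[ack U grant]) = {m0}, so the formula does not hold at m4.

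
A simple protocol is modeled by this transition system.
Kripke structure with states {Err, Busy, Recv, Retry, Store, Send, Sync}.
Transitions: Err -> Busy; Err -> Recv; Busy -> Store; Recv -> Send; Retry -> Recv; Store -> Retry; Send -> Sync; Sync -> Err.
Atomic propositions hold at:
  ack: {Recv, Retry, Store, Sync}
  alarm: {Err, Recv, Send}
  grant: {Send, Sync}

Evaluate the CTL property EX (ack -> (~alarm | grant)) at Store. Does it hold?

Sat(~alarm) = {Busy, Retry, Store, Sync}
Sat(~alarm | grant) = {Busy, Retry, Store, Send, Sync}
Sat(ack -> (~alarm | grant)) = {Err, Busy, Retry, Store, Send, Sync}
Sat(EX (ack -> (~alarm | grant))) = {s : some successor in {Err, Busy, Retry, Store, Send, Sync}} = {Err, Busy, Recv, Store, Send, Sync}
Store ∈ Sat(EX (ack -> (~alarm | grant))) = {Err, Busy, Recv, Store, Send, Sync}, so the formula holds at Store.

Yes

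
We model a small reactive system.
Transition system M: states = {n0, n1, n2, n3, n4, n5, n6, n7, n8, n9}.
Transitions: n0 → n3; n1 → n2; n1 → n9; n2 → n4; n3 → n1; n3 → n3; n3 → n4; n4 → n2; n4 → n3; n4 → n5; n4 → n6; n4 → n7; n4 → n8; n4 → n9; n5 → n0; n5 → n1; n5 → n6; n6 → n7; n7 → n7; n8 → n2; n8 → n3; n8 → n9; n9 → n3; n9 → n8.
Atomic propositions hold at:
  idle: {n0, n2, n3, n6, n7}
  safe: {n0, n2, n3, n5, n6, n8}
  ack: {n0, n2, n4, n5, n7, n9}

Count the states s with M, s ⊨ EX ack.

8

Sat(EX ack) = {s : some successor in {n0, n2, n4, n5, n7, n9}} = {n1, n2, n3, n4, n5, n6, n7, n8}
|Sat(EX ack)| = |{n1, n2, n3, n4, n5, n6, n7, n8}| = 8.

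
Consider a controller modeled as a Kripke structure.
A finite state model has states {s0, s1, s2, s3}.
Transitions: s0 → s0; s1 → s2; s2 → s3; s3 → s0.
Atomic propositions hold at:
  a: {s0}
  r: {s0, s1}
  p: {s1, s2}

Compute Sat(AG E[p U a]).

{s0}

E[p U a]: least fixpoint, start Z0 = Sat(a) = {s0}, add states in Sat(p) with some successor in Z. Already a fixed point.
Sat(E[p U a]) = {s0}
AG E[p U a]: greatest fixpoint, start Z0 = {s0}, keep only states in Sat with every successor in Z. Already a fixed point.
Sat(AG E[p U a]) = {s0}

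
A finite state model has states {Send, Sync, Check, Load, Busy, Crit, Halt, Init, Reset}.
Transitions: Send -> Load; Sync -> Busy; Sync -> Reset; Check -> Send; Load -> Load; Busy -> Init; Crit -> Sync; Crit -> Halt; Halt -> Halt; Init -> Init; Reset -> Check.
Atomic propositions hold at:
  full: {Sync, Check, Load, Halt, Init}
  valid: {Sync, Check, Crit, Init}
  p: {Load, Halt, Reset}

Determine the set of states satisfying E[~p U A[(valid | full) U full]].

{Send, Sync, Check, Load, Busy, Crit, Halt, Init}

Sat(~p) = {Send, Sync, Check, Busy, Crit, Init}
Sat(valid | full) = {Sync, Check, Load, Crit, Halt, Init}
A[(valid | full) U full]: least fixpoint, start Z0 = Sat(full) = {Sync, Check, Load, Halt, Init}, add states in Sat(valid | full) with every successor in Z. Z1 = {Sync, Check, Load, Crit, Halt, Init}; fixed.
Sat(A[(valid | full) U full]) = {Sync, Check, Load, Crit, Halt, Init}
E[~p U A[(valid | full) U full]]: least fixpoint, start Z0 = Sat(A[(valid | full) U full]) = {Sync, Check, Load, Crit, Halt, Init}, add states in Sat(~p) with some successor in Z. Z1 = {Send, Sync, Check, Load, Busy, Crit, Halt, Init}; fixed.
Sat(E[~p U A[(valid | full) U full]]) = {Send, Sync, Check, Load, Busy, Crit, Halt, Init}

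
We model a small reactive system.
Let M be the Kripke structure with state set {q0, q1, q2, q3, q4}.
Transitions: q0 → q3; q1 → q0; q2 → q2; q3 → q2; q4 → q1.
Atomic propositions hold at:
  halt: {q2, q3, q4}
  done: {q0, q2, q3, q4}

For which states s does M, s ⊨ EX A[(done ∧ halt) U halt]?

Sat(done ∧ halt) = {q2, q3, q4}
A[(done ∧ halt) U halt]: least fixpoint, start Z0 = Sat(halt) = {q2, q3, q4}, add states in Sat(done ∧ halt) with every successor in Z. Already a fixed point.
Sat(A[(done ∧ halt) U halt]) = {q2, q3, q4}
Sat(EX A[(done ∧ halt) U halt]) = {s : some successor in {q2, q3, q4}} = {q0, q2, q3}

{q0, q2, q3}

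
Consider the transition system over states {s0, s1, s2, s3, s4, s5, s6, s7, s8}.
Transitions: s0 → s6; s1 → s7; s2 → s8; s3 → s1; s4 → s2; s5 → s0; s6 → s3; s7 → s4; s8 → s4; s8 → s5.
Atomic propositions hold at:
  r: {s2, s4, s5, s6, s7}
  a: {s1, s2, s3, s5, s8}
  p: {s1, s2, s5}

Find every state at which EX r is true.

Sat(EX r) = {s : some successor in {s2, s4, s5, s6, s7}} = {s0, s1, s4, s7, s8}

{s0, s1, s4, s7, s8}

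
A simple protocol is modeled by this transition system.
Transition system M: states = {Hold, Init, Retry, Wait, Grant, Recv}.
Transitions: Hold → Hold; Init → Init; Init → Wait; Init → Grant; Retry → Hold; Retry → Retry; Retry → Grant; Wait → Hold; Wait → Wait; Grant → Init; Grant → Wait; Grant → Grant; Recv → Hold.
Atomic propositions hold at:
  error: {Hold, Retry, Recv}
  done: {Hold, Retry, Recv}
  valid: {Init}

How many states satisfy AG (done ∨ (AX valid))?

Sat(AX valid) = {s : every successor in {Init}} = ∅
Sat(done ∨ (AX valid)) = {Hold, Retry, Recv}
AG (done ∨ (AX valid)): greatest fixpoint, start Z0 = {Hold, Retry, Recv}, keep only states in Sat with every successor in Z. Z1 = {Hold, Recv}; fixed.
Sat(AG (done ∨ (AX valid))) = {Hold, Recv}
|Sat(AG (done ∨ (AX valid)))| = |{Hold, Recv}| = 2.

2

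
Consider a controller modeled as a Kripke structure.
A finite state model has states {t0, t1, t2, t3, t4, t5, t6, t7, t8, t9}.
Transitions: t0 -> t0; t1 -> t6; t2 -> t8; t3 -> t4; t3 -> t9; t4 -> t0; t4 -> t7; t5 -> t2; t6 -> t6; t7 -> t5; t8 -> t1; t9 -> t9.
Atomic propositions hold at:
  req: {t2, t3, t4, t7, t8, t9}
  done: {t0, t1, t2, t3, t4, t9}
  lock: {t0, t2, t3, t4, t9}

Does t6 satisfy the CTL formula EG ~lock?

Yes

Sat(~lock) = {t1, t5, t6, t7, t8}
EG ~lock: greatest fixpoint, start Z0 = {t1, t5, t6, t7, t8}, keep only states in Sat with some successor in Z. Z1 = {t1, t6, t7, t8}; Z2 = {t1, t6, t8}; fixed.
Sat(EG ~lock) = {t1, t6, t8}
t6 ∈ Sat(EG ~lock) = {t1, t6, t8}, so the formula holds at t6.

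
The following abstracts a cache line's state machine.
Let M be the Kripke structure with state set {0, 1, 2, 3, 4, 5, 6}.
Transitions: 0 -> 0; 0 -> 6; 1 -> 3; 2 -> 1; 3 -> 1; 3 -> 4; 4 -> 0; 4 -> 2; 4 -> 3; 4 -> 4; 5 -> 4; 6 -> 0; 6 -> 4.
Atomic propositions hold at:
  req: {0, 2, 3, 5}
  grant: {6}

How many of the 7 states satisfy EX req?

4

Sat(EX req) = {s : some successor in {0, 2, 3, 5}} = {0, 1, 4, 6}
|Sat(EX req)| = |{0, 1, 4, 6}| = 4.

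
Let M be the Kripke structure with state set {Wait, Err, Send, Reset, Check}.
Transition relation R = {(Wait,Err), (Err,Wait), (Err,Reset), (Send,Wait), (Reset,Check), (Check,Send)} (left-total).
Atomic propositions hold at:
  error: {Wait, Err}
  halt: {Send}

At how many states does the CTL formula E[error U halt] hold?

E[error U halt]: least fixpoint, start Z0 = Sat(halt) = {Send}, add states in Sat(error) with some successor in Z. Already a fixed point.
Sat(E[error U halt]) = {Send}
|Sat(E[error U halt])| = |{Send}| = 1.

1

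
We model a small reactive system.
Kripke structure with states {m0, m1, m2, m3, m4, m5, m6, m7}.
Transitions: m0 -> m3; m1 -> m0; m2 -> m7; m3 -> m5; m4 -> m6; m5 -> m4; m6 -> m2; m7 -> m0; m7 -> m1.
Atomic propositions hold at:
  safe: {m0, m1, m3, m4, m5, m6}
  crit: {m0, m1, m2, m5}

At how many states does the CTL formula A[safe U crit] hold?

7

A[safe U crit]: least fixpoint, start Z0 = Sat(crit) = {m0, m1, m2, m5}, add states in Sat(safe) with every successor in Z. Z1 = {m0, m1, m2, m3, m5, m6}; Z2 = {m0, m1, m2, m3, m4, m5, m6}; fixed.
Sat(A[safe U crit]) = {m0, m1, m2, m3, m4, m5, m6}
|Sat(A[safe U crit])| = |{m0, m1, m2, m3, m4, m5, m6}| = 7.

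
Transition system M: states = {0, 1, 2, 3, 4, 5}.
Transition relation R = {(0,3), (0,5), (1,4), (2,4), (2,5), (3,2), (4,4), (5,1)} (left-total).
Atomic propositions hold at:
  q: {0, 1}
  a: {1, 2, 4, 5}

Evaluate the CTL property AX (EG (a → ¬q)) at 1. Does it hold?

Yes

Sat(¬q) = {2, 3, 4, 5}
Sat(a → ¬q) = {0, 2, 3, 4, 5}
EG (a → ¬q): greatest fixpoint, start Z0 = {0, 2, 3, 4, 5}, keep only states in Sat with some successor in Z. Z1 = {0, 2, 3, 4}; fixed.
Sat(EG (a → ¬q)) = {0, 2, 3, 4}
Sat(AX (EG (a → ¬q))) = {s : every successor in {0, 2, 3, 4}} = {1, 3, 4}
1 ∈ Sat(AX (EG (a → ¬q))) = {1, 3, 4}, so the formula holds at 1.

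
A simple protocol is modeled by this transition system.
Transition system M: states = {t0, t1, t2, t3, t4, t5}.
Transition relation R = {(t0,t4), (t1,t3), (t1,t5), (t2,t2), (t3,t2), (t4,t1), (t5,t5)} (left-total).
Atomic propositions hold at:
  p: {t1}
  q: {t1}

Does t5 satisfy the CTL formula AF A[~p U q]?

No

Sat(~p) = {t0, t2, t3, t4, t5}
A[~p U q]: least fixpoint, start Z0 = Sat(q) = {t1}, add states in Sat(~p) with every successor in Z. Z1 = {t1, t4}; Z2 = {t0, t1, t4}; fixed.
Sat(A[~p U q]) = {t0, t1, t4}
AF A[~p U q]: least fixpoint, start Z0 = {t0, t1, t4}, add states with every successor in Z. Already a fixed point.
Sat(AF A[~p U q]) = {t0, t1, t4}
t5 ∉ Sat(AF A[~p U q]) = {t0, t1, t4}, so the formula does not hold at t5.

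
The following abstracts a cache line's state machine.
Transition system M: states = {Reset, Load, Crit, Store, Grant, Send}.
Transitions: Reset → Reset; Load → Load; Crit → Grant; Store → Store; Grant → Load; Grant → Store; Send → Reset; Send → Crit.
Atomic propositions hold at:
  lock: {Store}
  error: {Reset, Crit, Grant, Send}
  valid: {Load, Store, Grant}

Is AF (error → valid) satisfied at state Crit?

Sat(error → valid) = {Load, Store, Grant}
AF (error → valid): least fixpoint, start Z0 = {Load, Store, Grant}, add states with every successor in Z. Z1 = {Load, Crit, Store, Grant}; fixed.
Sat(AF (error → valid)) = {Load, Crit, Store, Grant}
Crit ∈ Sat(AF (error → valid)) = {Load, Crit, Store, Grant}, so the formula holds at Crit.

Yes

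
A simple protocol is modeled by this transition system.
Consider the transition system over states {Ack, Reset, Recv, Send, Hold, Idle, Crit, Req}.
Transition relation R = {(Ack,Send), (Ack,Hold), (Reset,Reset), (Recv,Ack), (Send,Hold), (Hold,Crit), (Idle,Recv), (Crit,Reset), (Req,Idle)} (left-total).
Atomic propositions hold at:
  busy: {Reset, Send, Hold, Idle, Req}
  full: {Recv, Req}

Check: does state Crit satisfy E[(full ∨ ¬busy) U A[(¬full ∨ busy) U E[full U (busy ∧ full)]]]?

No

Sat(¬busy) = {Ack, Recv, Crit}
Sat(full ∨ ¬busy) = {Ack, Recv, Crit, Req}
Sat(¬full) = {Ack, Reset, Send, Hold, Idle, Crit}
Sat(¬full ∨ busy) = {Ack, Reset, Send, Hold, Idle, Crit, Req}
Sat(busy ∧ full) = {Req}
E[full U (busy ∧ full)]: least fixpoint, start Z0 = Sat((busy ∧ full)) = {Req}, add states in Sat(full) with some successor in Z. Already a fixed point.
Sat(E[full U (busy ∧ full)]) = {Req}
A[(¬full ∨ busy) U E[full U (busy ∧ full)]]: least fixpoint, start Z0 = Sat(E[full U (busy ∧ full)]) = {Req}, add states in Sat(¬full ∨ busy) with every successor in Z. Already a fixed point.
Sat(A[(¬full ∨ busy) U E[full U (busy ∧ full)]]) = {Req}
E[(full ∨ ¬busy) U A[(¬full ∨ busy) U E[full U (busy ∧ full)]]]: least fixpoint, start Z0 = Sat(A[(¬full ∨ busy) U E[full U (busy ∧ full)]]) = {Req}, add states in Sat(full ∨ ¬busy) with some successor in Z. Already a fixed point.
Sat(E[(full ∨ ¬busy) U A[(¬full ∨ busy) U E[full U (busy ∧ full)]]]) = {Req}
Crit ∉ Sat(E[(full ∨ ¬busy) U A[(¬full ∨ busy) U E[full U (busy ∧ full)]]]) = {Req}, so the formula does not hold at Crit.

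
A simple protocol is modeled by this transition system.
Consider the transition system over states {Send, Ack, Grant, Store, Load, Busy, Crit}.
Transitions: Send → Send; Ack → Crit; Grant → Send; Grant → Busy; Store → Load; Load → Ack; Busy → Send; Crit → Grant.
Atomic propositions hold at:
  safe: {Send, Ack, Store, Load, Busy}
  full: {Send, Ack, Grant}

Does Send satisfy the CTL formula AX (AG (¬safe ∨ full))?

Yes

Sat(¬safe) = {Grant, Crit}
Sat(¬safe ∨ full) = {Send, Ack, Grant, Crit}
AG (¬safe ∨ full): greatest fixpoint, start Z0 = {Send, Ack, Grant, Crit}, keep only states in Sat with every successor in Z. Z1 = {Send, Ack, Crit}; Z2 = {Send, Ack}; Z3 = {Send}; fixed.
Sat(AG (¬safe ∨ full)) = {Send}
Sat(AX (AG (¬safe ∨ full))) = {s : every successor in {Send}} = {Send, Busy}
Send ∈ Sat(AX (AG (¬safe ∨ full))) = {Send, Busy}, so the formula holds at Send.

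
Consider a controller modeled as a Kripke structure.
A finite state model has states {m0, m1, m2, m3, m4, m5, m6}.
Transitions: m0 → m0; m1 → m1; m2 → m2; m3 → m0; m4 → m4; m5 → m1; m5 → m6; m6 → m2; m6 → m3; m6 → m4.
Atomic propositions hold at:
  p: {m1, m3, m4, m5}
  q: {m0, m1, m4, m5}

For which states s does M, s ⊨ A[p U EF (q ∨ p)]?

{m0, m1, m3, m4, m5, m6}

Sat(q ∨ p) = {m0, m1, m3, m4, m5}
EF (q ∨ p): least fixpoint, start Z0 = {m0, m1, m3, m4, m5}, add states with some successor in Z. Z1 = {m0, m1, m3, m4, m5, m6}; fixed.
Sat(EF (q ∨ p)) = {m0, m1, m3, m4, m5, m6}
A[p U EF (q ∨ p)]: least fixpoint, start Z0 = Sat(EF (q ∨ p)) = {m0, m1, m3, m4, m5, m6}, add states in Sat(p) with every successor in Z. Already a fixed point.
Sat(A[p U EF (q ∨ p)]) = {m0, m1, m3, m4, m5, m6}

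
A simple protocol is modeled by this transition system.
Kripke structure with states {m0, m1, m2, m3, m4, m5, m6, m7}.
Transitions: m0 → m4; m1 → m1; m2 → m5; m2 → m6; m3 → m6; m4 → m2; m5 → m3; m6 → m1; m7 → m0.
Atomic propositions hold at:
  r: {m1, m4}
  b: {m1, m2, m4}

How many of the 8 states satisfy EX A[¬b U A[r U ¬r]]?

6

Sat(¬b) = {m0, m3, m5, m6, m7}
Sat(¬r) = {m0, m2, m3, m5, m6, m7}
A[r U ¬r]: least fixpoint, start Z0 = Sat(¬r) = {m0, m2, m3, m5, m6, m7}, add states in Sat(r) with every successor in Z. Z1 = {m0, m2, m3, m4, m5, m6, m7}; fixed.
Sat(A[r U ¬r]) = {m0, m2, m3, m4, m5, m6, m7}
A[¬b U A[r U ¬r]]: least fixpoint, start Z0 = Sat(A[r U ¬r]) = {m0, m2, m3, m4, m5, m6, m7}, add states in Sat(¬b) with every successor in Z. Already a fixed point.
Sat(A[¬b U A[r U ¬r]]) = {m0, m2, m3, m4, m5, m6, m7}
Sat(EX A[¬b U A[r U ¬r]]) = {s : some successor in {m0, m2, m3, m4, m5, m6, m7}} = {m0, m2, m3, m4, m5, m7}
|Sat(EX A[¬b U A[r U ¬r]])| = |{m0, m2, m3, m4, m5, m7}| = 6.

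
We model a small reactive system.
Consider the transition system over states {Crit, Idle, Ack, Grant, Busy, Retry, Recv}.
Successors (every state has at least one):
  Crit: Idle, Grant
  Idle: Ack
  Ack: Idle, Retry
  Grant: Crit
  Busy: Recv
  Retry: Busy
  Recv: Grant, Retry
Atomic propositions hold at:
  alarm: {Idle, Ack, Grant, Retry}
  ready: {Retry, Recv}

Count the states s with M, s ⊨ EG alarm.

EG alarm: greatest fixpoint, start Z0 = {Idle, Ack, Grant, Retry}, keep only states in Sat with some successor in Z. Z1 = {Idle, Ack}; fixed.
Sat(EG alarm) = {Idle, Ack}
|Sat(EG alarm)| = |{Idle, Ack}| = 2.

2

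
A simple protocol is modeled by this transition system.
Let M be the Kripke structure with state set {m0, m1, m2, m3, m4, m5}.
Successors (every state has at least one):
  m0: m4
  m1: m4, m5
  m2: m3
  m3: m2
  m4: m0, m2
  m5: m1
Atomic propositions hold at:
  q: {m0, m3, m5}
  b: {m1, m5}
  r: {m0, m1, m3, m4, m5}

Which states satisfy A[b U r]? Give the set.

A[b U r]: least fixpoint, start Z0 = Sat(r) = {m0, m1, m3, m4, m5}, add states in Sat(b) with every successor in Z. Already a fixed point.
Sat(A[b U r]) = {m0, m1, m3, m4, m5}

{m0, m1, m3, m4, m5}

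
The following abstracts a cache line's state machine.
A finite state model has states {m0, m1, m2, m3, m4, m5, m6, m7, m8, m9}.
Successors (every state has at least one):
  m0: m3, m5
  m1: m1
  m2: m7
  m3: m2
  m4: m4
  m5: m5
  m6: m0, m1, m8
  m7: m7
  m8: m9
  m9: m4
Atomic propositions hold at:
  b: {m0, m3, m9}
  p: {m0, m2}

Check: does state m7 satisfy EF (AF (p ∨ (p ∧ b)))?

No

Sat(p ∧ b) = {m0}
Sat(p ∨ (p ∧ b)) = {m0, m2}
AF (p ∨ (p ∧ b)): least fixpoint, start Z0 = {m0, m2}, add states with every successor in Z. Z1 = {m0, m2, m3}; fixed.
Sat(AF (p ∨ (p ∧ b))) = {m0, m2, m3}
EF (AF (p ∨ (p ∧ b))): least fixpoint, start Z0 = {m0, m2, m3}, add states with some successor in Z. Z1 = {m0, m2, m3, m6}; fixed.
Sat(EF (AF (p ∨ (p ∧ b)))) = {m0, m2, m3, m6}
m7 ∉ Sat(EF (AF (p ∨ (p ∧ b)))) = {m0, m2, m3, m6}, so the formula does not hold at m7.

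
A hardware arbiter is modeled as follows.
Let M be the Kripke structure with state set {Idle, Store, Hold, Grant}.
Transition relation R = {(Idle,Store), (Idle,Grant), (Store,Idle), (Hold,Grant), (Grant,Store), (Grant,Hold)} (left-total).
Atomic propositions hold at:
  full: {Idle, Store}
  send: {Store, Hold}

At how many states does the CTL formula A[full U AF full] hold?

2

AF full: least fixpoint, start Z0 = {Idle, Store}, add states with every successor in Z. Already a fixed point.
Sat(AF full) = {Idle, Store}
A[full U AF full]: least fixpoint, start Z0 = Sat(AF full) = {Idle, Store}, add states in Sat(full) with every successor in Z. Already a fixed point.
Sat(A[full U AF full]) = {Idle, Store}
|Sat(A[full U AF full])| = |{Idle, Store}| = 2.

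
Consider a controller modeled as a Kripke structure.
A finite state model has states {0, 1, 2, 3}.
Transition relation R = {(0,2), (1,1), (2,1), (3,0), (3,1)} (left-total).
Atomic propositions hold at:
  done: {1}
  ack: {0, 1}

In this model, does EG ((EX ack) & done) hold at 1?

Yes

Sat(EX ack) = {s : some successor in {0, 1}} = {1, 2, 3}
Sat((EX ack) & done) = {1}
EG ((EX ack) & done): greatest fixpoint, start Z0 = {1}, keep only states in Sat with some successor in Z. Already a fixed point.
Sat(EG ((EX ack) & done)) = {1}
1 ∈ Sat(EG ((EX ack) & done)) = {1}, so the formula holds at 1.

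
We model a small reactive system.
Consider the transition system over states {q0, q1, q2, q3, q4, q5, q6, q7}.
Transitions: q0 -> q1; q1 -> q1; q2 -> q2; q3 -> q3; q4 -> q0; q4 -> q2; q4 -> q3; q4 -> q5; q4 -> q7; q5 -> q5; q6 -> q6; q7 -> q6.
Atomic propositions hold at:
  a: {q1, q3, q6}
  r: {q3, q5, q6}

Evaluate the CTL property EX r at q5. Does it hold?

Yes

Sat(EX r) = {s : some successor in {q3, q5, q6}} = {q3, q4, q5, q6, q7}
q5 ∈ Sat(EX r) = {q3, q4, q5, q6, q7}, so the formula holds at q5.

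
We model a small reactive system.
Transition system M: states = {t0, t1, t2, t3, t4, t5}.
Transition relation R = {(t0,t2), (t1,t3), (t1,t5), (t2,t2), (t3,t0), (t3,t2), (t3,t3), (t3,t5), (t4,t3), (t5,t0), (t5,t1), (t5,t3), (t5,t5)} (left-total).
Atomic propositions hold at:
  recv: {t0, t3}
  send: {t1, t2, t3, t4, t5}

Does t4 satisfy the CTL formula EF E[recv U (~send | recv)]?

Sat(~send) = {t0}
Sat(~send | recv) = {t0, t3}
E[recv U (~send | recv)]: least fixpoint, start Z0 = Sat((~send | recv)) = {t0, t3}, add states in Sat(recv) with some successor in Z. Already a fixed point.
Sat(E[recv U (~send | recv)]) = {t0, t3}
EF E[recv U (~send | recv)]: least fixpoint, start Z0 = {t0, t3}, add states with some successor in Z. Z1 = {t0, t1, t3, t4, t5}; fixed.
Sat(EF E[recv U (~send | recv)]) = {t0, t1, t3, t4, t5}
t4 ∈ Sat(EF E[recv U (~send | recv)]) = {t0, t1, t3, t4, t5}, so the formula holds at t4.

Yes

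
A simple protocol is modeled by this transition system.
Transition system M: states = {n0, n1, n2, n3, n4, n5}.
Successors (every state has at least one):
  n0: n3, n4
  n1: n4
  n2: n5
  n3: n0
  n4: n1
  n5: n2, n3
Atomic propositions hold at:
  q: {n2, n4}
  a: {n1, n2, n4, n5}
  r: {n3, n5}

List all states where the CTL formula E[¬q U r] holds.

{n0, n3, n5}

Sat(¬q) = {n0, n1, n3, n5}
E[¬q U r]: least fixpoint, start Z0 = Sat(r) = {n3, n5}, add states in Sat(¬q) with some successor in Z. Z1 = {n0, n3, n5}; fixed.
Sat(E[¬q U r]) = {n0, n3, n5}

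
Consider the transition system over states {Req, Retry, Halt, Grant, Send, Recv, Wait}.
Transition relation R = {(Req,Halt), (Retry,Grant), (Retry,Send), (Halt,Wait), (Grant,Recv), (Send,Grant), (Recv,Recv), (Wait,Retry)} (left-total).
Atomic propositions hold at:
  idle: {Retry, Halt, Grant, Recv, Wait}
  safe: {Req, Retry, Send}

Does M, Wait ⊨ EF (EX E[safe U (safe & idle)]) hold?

Sat(safe & idle) = {Retry}
E[safe U (safe & idle)]: least fixpoint, start Z0 = Sat((safe & idle)) = {Retry}, add states in Sat(safe) with some successor in Z. Already a fixed point.
Sat(E[safe U (safe & idle)]) = {Retry}
Sat(EX E[safe U (safe & idle)]) = {s : some successor in {Retry}} = {Wait}
EF (EX E[safe U (safe & idle)]): least fixpoint, start Z0 = {Wait}, add states with some successor in Z. Z1 = {Halt, Wait}; Z2 = {Req, Halt, Wait}; fixed.
Sat(EF (EX E[safe U (safe & idle)])) = {Req, Halt, Wait}
Wait ∈ Sat(EF (EX E[safe U (safe & idle)])) = {Req, Halt, Wait}, so the formula holds at Wait.

Yes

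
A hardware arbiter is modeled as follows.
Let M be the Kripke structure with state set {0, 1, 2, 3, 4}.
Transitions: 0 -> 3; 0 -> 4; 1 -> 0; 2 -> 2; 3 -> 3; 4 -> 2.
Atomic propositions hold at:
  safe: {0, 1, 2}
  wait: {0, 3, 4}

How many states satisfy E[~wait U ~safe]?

Sat(~wait) = {1, 2}
Sat(~safe) = {3, 4}
E[~wait U ~safe]: least fixpoint, start Z0 = Sat(~safe) = {3, 4}, add states in Sat(~wait) with some successor in Z. Already a fixed point.
Sat(E[~wait U ~safe]) = {3, 4}
|Sat(E[~wait U ~safe])| = |{3, 4}| = 2.

2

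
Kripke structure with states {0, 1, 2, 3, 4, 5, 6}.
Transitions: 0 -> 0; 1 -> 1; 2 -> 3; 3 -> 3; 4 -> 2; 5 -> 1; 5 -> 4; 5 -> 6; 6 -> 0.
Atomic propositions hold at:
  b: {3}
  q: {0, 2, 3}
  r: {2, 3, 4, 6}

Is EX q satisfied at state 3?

Yes

Sat(EX q) = {s : some successor in {0, 2, 3}} = {0, 2, 3, 4, 6}
3 ∈ Sat(EX q) = {0, 2, 3, 4, 6}, so the formula holds at 3.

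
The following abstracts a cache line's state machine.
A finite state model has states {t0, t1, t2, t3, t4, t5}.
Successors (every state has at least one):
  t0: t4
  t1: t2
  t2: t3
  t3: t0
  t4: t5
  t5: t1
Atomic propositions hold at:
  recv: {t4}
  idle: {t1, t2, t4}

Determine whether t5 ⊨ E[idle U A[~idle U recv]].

Sat(~idle) = {t0, t3, t5}
A[~idle U recv]: least fixpoint, start Z0 = Sat(recv) = {t4}, add states in Sat(~idle) with every successor in Z. Z1 = {t0, t4}; Z2 = {t0, t3, t4}; fixed.
Sat(A[~idle U recv]) = {t0, t3, t4}
E[idle U A[~idle U recv]]: least fixpoint, start Z0 = Sat(A[~idle U recv]) = {t0, t3, t4}, add states in Sat(idle) with some successor in Z. Z1 = {t0, t2, t3, t4}; Z2 = {t0, t1, t2, t3, t4}; fixed.
Sat(E[idle U A[~idle U recv]]) = {t0, t1, t2, t3, t4}
t5 ∉ Sat(E[idle U A[~idle U recv]]) = {t0, t1, t2, t3, t4}, so the formula does not hold at t5.

No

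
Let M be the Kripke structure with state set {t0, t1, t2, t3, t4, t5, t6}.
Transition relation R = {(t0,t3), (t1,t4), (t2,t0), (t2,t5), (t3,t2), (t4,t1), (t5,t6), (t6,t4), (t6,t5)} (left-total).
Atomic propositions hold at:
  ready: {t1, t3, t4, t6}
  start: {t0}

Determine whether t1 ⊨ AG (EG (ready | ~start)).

Yes

Sat(~start) = {t1, t2, t3, t4, t5, t6}
Sat(ready | ~start) = {t1, t2, t3, t4, t5, t6}
EG (ready | ~start): greatest fixpoint, start Z0 = {t1, t2, t3, t4, t5, t6}, keep only states in Sat with some successor in Z. Already a fixed point.
Sat(EG (ready | ~start)) = {t1, t2, t3, t4, t5, t6}
AG (EG (ready | ~start)): greatest fixpoint, start Z0 = {t1, t2, t3, t4, t5, t6}, keep only states in Sat with every successor in Z. Z1 = {t1, t3, t4, t5, t6}; Z2 = {t1, t4, t5, t6}; fixed.
Sat(AG (EG (ready | ~start))) = {t1, t4, t5, t6}
t1 ∈ Sat(AG (EG (ready | ~start))) = {t1, t4, t5, t6}, so the formula holds at t1.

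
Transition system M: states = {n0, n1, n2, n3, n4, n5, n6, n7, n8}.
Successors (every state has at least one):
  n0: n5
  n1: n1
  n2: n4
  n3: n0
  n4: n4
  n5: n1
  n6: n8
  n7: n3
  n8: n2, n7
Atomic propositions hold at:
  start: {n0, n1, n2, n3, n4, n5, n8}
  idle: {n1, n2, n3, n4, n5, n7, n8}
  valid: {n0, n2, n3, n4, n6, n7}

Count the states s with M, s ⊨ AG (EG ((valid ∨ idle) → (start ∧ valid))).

2

Sat(valid ∨ idle) = {n0, n1, n2, n3, n4, n5, n6, n7, n8}
Sat(start ∧ valid) = {n0, n2, n3, n4}
Sat((valid ∨ idle) → (start ∧ valid)) = {n0, n2, n3, n4}
EG ((valid ∨ idle) → (start ∧ valid)): greatest fixpoint, start Z0 = {n0, n2, n3, n4}, keep only states in Sat with some successor in Z. Z1 = {n2, n3, n4}; Z2 = {n2, n4}; fixed.
Sat(EG ((valid ∨ idle) → (start ∧ valid))) = {n2, n4}
AG (EG ((valid ∨ idle) → (start ∧ valid))): greatest fixpoint, start Z0 = {n2, n4}, keep only states in Sat with every successor in Z. Already a fixed point.
Sat(AG (EG ((valid ∨ idle) → (start ∧ valid)))) = {n2, n4}
|Sat(AG (EG ((valid ∨ idle) → (start ∧ valid))))| = |{n2, n4}| = 2.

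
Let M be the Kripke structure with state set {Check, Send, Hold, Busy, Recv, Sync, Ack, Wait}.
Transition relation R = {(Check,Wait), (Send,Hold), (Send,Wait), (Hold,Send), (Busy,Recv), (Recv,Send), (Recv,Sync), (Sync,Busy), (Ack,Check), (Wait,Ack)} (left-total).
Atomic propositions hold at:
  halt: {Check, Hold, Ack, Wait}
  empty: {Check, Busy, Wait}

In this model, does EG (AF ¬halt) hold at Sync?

Yes

Sat(¬halt) = {Send, Busy, Recv, Sync}
AF ¬halt: least fixpoint, start Z0 = {Send, Busy, Recv, Sync}, add states with every successor in Z. Z1 = {Send, Hold, Busy, Recv, Sync}; fixed.
Sat(AF ¬halt) = {Send, Hold, Busy, Recv, Sync}
EG (AF ¬halt): greatest fixpoint, start Z0 = {Send, Hold, Busy, Recv, Sync}, keep only states in Sat with some successor in Z. Already a fixed point.
Sat(EG (AF ¬halt)) = {Send, Hold, Busy, Recv, Sync}
Sync ∈ Sat(EG (AF ¬halt)) = {Send, Hold, Busy, Recv, Sync}, so the formula holds at Sync.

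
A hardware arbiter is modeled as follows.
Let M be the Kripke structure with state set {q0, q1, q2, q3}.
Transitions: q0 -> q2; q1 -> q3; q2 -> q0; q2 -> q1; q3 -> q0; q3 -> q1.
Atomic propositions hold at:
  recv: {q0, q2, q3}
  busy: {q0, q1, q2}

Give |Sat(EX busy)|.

3

Sat(EX busy) = {s : some successor in {q0, q1, q2}} = {q0, q2, q3}
|Sat(EX busy)| = |{q0, q2, q3}| = 3.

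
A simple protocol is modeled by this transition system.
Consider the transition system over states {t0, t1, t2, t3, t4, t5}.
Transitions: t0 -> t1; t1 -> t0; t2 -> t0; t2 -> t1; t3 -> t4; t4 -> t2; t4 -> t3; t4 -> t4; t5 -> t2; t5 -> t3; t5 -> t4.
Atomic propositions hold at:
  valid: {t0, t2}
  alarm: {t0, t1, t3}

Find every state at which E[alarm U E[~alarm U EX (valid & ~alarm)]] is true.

Sat(~alarm) = {t2, t4, t5}
Sat(valid & ~alarm) = {t2}
Sat(EX (valid & ~alarm)) = {s : some successor in {t2}} = {t4, t5}
E[~alarm U EX (valid & ~alarm)]: least fixpoint, start Z0 = Sat(EX (valid & ~alarm)) = {t4, t5}, add states in Sat(~alarm) with some successor in Z. Already a fixed point.
Sat(E[~alarm U EX (valid & ~alarm)]) = {t4, t5}
E[alarm U E[~alarm U EX (valid & ~alarm)]]: least fixpoint, start Z0 = Sat(E[~alarm U EX (valid & ~alarm)]) = {t4, t5}, add states in Sat(alarm) with some successor in Z. Z1 = {t3, t4, t5}; fixed.
Sat(E[alarm U E[~alarm U EX (valid & ~alarm)]]) = {t3, t4, t5}

{t3, t4, t5}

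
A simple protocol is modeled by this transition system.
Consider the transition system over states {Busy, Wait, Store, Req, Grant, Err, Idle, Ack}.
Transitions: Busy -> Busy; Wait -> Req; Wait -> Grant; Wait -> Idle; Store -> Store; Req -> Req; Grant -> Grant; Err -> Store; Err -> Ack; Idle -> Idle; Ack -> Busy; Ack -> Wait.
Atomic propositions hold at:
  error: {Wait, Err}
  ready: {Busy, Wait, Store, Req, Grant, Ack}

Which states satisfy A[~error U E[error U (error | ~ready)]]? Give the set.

{Wait, Err, Idle}

Sat(~error) = {Busy, Store, Req, Grant, Idle, Ack}
Sat(~ready) = {Err, Idle}
Sat(error | ~ready) = {Wait, Err, Idle}
E[error U (error | ~ready)]: least fixpoint, start Z0 = Sat((error | ~ready)) = {Wait, Err, Idle}, add states in Sat(error) with some successor in Z. Already a fixed point.
Sat(E[error U (error | ~ready)]) = {Wait, Err, Idle}
A[~error U E[error U (error | ~ready)]]: least fixpoint, start Z0 = Sat(E[error U (error | ~ready)]) = {Wait, Err, Idle}, add states in Sat(~error) with every successor in Z. Already a fixed point.
Sat(A[~error U E[error U (error | ~ready)]]) = {Wait, Err, Idle}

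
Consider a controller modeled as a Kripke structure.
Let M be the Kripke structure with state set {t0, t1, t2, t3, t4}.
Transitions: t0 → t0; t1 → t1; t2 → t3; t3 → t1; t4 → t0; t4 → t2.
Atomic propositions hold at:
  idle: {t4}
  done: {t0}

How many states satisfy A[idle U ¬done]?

Sat(¬done) = {t1, t2, t3, t4}
A[idle U ¬done]: least fixpoint, start Z0 = Sat(¬done) = {t1, t2, t3, t4}, add states in Sat(idle) with every successor in Z. Already a fixed point.
Sat(A[idle U ¬done]) = {t1, t2, t3, t4}
|Sat(A[idle U ¬done])| = |{t1, t2, t3, t4}| = 4.

4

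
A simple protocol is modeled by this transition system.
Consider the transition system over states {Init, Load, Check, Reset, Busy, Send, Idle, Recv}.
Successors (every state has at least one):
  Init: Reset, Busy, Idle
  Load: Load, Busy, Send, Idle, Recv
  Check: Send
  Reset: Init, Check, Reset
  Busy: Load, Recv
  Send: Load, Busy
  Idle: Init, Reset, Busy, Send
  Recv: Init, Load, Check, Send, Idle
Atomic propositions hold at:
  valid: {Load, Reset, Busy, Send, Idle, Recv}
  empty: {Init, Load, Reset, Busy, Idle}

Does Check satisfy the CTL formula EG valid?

EG valid: greatest fixpoint, start Z0 = {Load, Reset, Busy, Send, Idle, Recv}, keep only states in Sat with some successor in Z. Already a fixed point.
Sat(EG valid) = {Load, Reset, Busy, Send, Idle, Recv}
Check ∉ Sat(EG valid) = {Load, Reset, Busy, Send, Idle, Recv}, so the formula does not hold at Check.

No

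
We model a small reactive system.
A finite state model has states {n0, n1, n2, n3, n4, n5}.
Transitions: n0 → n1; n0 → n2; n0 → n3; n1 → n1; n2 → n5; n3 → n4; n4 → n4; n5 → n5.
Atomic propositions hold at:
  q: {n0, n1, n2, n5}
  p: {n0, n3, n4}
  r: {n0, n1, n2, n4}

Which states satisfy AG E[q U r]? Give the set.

E[q U r]: least fixpoint, start Z0 = Sat(r) = {n0, n1, n2, n4}, add states in Sat(q) with some successor in Z. Already a fixed point.
Sat(E[q U r]) = {n0, n1, n2, n4}
AG E[q U r]: greatest fixpoint, start Z0 = {n0, n1, n2, n4}, keep only states in Sat with every successor in Z. Z1 = {n1, n4}; fixed.
Sat(AG E[q U r]) = {n1, n4}

{n1, n4}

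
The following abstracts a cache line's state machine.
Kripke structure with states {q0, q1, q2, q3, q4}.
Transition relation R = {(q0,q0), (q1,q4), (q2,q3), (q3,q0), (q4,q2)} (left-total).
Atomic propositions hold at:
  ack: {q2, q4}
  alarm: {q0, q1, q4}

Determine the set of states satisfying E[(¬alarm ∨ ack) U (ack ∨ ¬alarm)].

{q2, q3, q4}

Sat(¬alarm) = {q2, q3}
Sat(¬alarm ∨ ack) = {q2, q3, q4}
Sat(ack ∨ ¬alarm) = {q2, q3, q4}
E[(¬alarm ∨ ack) U (ack ∨ ¬alarm)]: least fixpoint, start Z0 = Sat((ack ∨ ¬alarm)) = {q2, q3, q4}, add states in Sat(¬alarm ∨ ack) with some successor in Z. Already a fixed point.
Sat(E[(¬alarm ∨ ack) U (ack ∨ ¬alarm)]) = {q2, q3, q4}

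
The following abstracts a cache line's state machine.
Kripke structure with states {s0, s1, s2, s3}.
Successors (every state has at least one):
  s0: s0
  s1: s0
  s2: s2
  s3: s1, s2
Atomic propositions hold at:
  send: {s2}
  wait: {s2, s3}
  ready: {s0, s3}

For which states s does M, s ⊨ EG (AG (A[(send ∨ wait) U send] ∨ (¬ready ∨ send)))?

Sat(send ∨ wait) = {s2, s3}
A[(send ∨ wait) U send]: least fixpoint, start Z0 = Sat(send) = {s2}, add states in Sat(send ∨ wait) with every successor in Z. Already a fixed point.
Sat(A[(send ∨ wait) U send]) = {s2}
Sat(¬ready) = {s1, s2}
Sat(¬ready ∨ send) = {s1, s2}
Sat(A[(send ∨ wait) U send] ∨ (¬ready ∨ send)) = {s1, s2}
AG (A[(send ∨ wait) U send] ∨ (¬ready ∨ send)): greatest fixpoint, start Z0 = {s1, s2}, keep only states in Sat with every successor in Z. Z1 = {s2}; fixed.
Sat(AG (A[(send ∨ wait) U send] ∨ (¬ready ∨ send))) = {s2}
EG (AG (A[(send ∨ wait) U send] ∨ (¬ready ∨ send))): greatest fixpoint, start Z0 = {s2}, keep only states in Sat with some successor in Z. Already a fixed point.
Sat(EG (AG (A[(send ∨ wait) U send] ∨ (¬ready ∨ send)))) = {s2}

{s2}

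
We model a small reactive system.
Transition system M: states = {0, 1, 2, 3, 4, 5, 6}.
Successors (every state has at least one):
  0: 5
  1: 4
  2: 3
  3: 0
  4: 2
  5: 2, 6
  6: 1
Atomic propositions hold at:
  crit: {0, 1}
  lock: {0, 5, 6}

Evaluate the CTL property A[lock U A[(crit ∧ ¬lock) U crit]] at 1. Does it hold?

Sat(¬lock) = {1, 2, 3, 4}
Sat(crit ∧ ¬lock) = {1}
A[(crit ∧ ¬lock) U crit]: least fixpoint, start Z0 = Sat(crit) = {0, 1}, add states in Sat(crit ∧ ¬lock) with every successor in Z. Already a fixed point.
Sat(A[(crit ∧ ¬lock) U crit]) = {0, 1}
A[lock U A[(crit ∧ ¬lock) U crit]]: least fixpoint, start Z0 = Sat(A[(crit ∧ ¬lock) U crit]) = {0, 1}, add states in Sat(lock) with every successor in Z. Z1 = {0, 1, 6}; fixed.
Sat(A[lock U A[(crit ∧ ¬lock) U crit]]) = {0, 1, 6}
1 ∈ Sat(A[lock U A[(crit ∧ ¬lock) U crit]]) = {0, 1, 6}, so the formula holds at 1.

Yes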